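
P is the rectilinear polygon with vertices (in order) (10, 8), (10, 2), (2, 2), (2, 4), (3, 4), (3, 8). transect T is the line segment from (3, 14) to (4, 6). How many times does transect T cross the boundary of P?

The segment meets the boundary at (3.75,8).

1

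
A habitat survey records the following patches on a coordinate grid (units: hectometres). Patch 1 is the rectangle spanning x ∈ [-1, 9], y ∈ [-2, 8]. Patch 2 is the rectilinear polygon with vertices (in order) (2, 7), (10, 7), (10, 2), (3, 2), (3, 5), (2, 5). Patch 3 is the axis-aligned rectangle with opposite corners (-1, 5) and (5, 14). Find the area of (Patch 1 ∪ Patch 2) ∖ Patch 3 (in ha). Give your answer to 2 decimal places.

87.00

|Patch 1 ∪ Patch 2| = 105.
|(Patch 1 ∪ Patch 2) ∩ Patch 3| = 18.
|(Patch 1 ∪ Patch 2) ∖ Patch 3| = 105 − 18 = 87.00.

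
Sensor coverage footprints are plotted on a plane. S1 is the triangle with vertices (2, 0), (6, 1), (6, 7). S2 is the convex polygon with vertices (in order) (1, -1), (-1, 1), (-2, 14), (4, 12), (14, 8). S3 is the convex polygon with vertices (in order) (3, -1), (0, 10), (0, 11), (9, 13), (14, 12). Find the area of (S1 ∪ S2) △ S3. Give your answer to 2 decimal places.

72.34

|S1 ∪ S2| = 127.4147.
|(S1 ∪ S2) ∩ S3| = 75.7875.
|(S1 ∪ S2) △ S3| = 127.4147 + 96.5 − 151.575 = 72.34.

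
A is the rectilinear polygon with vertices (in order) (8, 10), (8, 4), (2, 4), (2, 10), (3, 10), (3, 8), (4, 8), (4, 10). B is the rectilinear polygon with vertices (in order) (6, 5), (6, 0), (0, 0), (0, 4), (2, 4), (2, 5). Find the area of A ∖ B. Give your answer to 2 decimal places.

|A| = 34, |A∩B| = 4.
|A ∖ B| = |A| − |A∩B| = 34 − 4 = 30.00.

30.00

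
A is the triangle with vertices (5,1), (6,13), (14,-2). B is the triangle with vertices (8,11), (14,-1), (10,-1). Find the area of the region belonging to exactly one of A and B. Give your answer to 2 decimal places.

47.08

|A| = 55.5, |B| = 24, |A∩B| = 16.2114.
|A △ B| = |A| + |B| − 2·|A∩B| = 55.5 + 24 − 32.4228 = 47.08.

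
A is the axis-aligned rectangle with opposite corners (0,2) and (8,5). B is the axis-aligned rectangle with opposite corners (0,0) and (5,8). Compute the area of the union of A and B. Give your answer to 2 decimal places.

49.00

By inclusion–exclusion:
Individual areas: |A| = 24, |B| = 40.
|A∩B|: x∈[0,5], y∈[2,5] → 5·3 = 15.
|A ∪ B| = 64 − 15 = 49.00.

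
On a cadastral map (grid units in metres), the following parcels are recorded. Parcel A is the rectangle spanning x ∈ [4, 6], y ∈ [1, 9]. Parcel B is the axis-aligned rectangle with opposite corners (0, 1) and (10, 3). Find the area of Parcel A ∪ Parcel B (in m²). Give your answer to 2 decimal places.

32.00

By inclusion–exclusion:
Individual areas: |Parcel A| = 16, |Parcel B| = 20.
|Parcel A∩Parcel B|: x∈[4,6], y∈[1,3] → 2·2 = 4.
|Parcel A ∪ Parcel B| = 36 − 4 = 32.00.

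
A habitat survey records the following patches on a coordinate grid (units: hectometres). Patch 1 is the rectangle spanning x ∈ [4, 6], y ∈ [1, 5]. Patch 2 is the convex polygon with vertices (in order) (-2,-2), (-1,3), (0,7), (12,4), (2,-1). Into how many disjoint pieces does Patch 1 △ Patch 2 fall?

1

Patch 1 △ Patch 2 is a single connected region.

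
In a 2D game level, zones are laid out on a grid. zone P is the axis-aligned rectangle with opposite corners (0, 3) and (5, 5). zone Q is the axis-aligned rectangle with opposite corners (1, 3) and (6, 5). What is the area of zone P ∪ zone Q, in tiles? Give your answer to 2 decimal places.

By inclusion–exclusion:
Individual areas: |zone P| = 10, |zone Q| = 10.
|zone P∩zone Q|: x∈[1,5], y∈[3,5] → 4·2 = 8.
|zone P ∪ zone Q| = 20 − 8 = 12.00.

12.00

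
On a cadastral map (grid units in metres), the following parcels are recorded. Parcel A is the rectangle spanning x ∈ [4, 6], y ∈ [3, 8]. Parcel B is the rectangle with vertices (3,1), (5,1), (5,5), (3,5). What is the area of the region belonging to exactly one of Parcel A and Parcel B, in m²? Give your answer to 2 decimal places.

|Parcel A∩Parcel B|: x∈[4,5], y∈[3,5] → 1·2 = 2.
|Parcel A △ Parcel B| = |Parcel A| + |Parcel B| − 2·|Parcel A∩Parcel B| = 10 + 8 − 4 = 14.00.

14.00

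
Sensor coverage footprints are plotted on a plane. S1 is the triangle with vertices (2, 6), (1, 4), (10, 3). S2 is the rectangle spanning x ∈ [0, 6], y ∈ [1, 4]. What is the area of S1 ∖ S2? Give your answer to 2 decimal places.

|S1| = 9.5, |S1∩S2| = 1.3889.
|S1 ∖ S2| = |S1| − |S1∩S2| = 9.5 − 1.3889 = 8.11.

8.11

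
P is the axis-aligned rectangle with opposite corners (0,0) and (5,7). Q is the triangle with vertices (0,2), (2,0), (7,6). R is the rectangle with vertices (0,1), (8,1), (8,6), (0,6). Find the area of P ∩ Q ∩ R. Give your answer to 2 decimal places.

8.83

The intersection is the polygon with vertices (2.833,1), (1,1), (0,2), (5,4.857), (5,3.6).
By the shoelace formula its area is 8.83.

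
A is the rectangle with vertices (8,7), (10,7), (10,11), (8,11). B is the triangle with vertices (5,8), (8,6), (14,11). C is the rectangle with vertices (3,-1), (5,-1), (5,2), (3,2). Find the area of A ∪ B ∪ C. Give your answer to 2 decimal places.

By inclusion–exclusion:
Individual areas: |A| = 8, |B| = 13.5, |C| = 6.
|A∩B| = 4.4.
|A∩C| = 0 (no overlap).
|B∩C| = 0.
|A∩B∩C| = 0.
|A ∪ B ∪ C| = 27.5 − 4.4 + 0 = 23.10.

23.10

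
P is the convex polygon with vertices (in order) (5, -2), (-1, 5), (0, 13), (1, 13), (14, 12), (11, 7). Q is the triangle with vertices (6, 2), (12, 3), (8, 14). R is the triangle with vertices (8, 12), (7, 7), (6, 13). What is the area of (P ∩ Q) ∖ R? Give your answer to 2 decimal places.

25.34

|P ∩ Q| = 26.5776.
|(P ∩ Q) ∩ R| = 1.234.
|(P ∩ Q) ∖ R| = 26.5776 − 1.234 = 25.34.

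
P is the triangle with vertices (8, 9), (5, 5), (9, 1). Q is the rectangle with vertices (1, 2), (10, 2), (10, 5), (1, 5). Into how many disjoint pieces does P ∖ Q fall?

2

P ∖ Q splits into 2 disjoint pieces (area 7, area 0.4375).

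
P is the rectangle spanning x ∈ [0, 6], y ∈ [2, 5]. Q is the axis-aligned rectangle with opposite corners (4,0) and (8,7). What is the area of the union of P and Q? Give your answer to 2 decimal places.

40.00

By inclusion–exclusion:
Individual areas: |P| = 18, |Q| = 28.
|P∩Q|: x∈[4,6], y∈[2,5] → 2·3 = 6.
|P ∪ Q| = 46 − 6 = 40.00.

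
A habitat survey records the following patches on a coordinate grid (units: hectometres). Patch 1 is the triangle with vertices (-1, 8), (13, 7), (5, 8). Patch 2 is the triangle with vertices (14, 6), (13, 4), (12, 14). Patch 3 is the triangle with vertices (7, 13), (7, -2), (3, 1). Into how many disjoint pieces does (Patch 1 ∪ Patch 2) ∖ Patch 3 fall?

(Patch 1 ∪ Patch 2) ∖ Patch 3 splits into 2 disjoint pieces (area 1.3926, area 6.9618).

2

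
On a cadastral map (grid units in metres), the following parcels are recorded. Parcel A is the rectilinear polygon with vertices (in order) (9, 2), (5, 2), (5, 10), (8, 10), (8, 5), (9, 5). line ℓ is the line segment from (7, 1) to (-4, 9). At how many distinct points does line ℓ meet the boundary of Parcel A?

2

The segment meets the boundary at (5,2.455), (5.625,2).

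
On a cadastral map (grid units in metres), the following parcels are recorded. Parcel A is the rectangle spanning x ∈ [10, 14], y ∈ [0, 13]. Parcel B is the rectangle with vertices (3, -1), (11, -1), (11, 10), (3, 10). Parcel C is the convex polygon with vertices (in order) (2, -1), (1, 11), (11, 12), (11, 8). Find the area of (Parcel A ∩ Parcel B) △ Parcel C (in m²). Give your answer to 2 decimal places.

83.50

|Parcel A ∩ Parcel B| = 10.
|(Parcel A ∩ Parcel B) ∩ Parcel C| = 2.5.
|(Parcel A ∩ Parcel B) △ Parcel C| = 10 + 78.5 − 5 = 83.50.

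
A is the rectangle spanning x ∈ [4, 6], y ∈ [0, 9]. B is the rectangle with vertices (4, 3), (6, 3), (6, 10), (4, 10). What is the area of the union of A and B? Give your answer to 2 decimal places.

20.00

By inclusion–exclusion:
Individual areas: |A| = 18, |B| = 14.
|A∩B|: x∈[4,6], y∈[3,9] → 2·6 = 12.
|A ∪ B| = 32 − 12 = 20.00.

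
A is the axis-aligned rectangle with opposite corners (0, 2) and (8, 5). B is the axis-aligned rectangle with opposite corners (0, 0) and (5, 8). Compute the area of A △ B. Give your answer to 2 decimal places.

|A∩B|: x∈[0,5], y∈[2,5] → 5·3 = 15.
|A △ B| = |A| + |B| − 2·|A∩B| = 24 + 40 − 30 = 34.00.

34.00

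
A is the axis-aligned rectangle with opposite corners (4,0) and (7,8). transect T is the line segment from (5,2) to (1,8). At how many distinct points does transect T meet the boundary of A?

The segment meets the boundary at (4,3.5).

1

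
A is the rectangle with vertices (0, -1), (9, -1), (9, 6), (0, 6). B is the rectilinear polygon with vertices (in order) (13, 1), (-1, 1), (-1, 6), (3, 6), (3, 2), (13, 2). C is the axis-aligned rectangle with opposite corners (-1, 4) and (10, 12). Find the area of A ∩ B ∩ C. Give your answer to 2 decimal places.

The intersection is the polygon with vertices (0,6), (3,6), (3,4), (0,4).
By the shoelace formula its area is 6.00.

6.00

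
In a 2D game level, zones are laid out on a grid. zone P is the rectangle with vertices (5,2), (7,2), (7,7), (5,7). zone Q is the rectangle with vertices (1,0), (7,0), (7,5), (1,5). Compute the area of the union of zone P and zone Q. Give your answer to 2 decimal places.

34.00

By inclusion–exclusion:
Individual areas: |zone P| = 10, |zone Q| = 30.
|zone P∩zone Q|: x∈[5,7], y∈[2,5] → 2·3 = 6.
|zone P ∪ zone Q| = 40 − 6 = 34.00.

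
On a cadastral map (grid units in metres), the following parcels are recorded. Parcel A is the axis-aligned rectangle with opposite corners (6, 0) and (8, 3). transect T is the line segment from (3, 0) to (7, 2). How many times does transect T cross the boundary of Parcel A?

The segment meets the boundary at (6,1.5).

1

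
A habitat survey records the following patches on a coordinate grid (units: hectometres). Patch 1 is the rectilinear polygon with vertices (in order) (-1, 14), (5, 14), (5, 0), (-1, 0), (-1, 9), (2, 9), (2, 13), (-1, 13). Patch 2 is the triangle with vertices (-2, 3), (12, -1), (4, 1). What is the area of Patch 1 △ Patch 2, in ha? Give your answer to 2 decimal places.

|Patch 1| = 72, |Patch 2| = 2, |Patch 1∩Patch 2| = 1.1012.
|Patch 1 △ Patch 2| = |Patch 1| + |Patch 2| − 2·|Patch 1∩Patch 2| = 72 + 2 − 2.2024 = 71.80.

71.80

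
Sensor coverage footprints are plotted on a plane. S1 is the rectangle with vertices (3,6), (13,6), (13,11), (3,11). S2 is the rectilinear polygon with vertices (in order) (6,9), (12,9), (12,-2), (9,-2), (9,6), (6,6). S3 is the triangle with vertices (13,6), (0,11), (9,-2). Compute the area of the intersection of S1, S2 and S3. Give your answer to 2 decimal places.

The intersection is the polygon with vertices (6,8.692), (12,6.385), (12,6), (9,6), (6,6).
By the shoelace formula its area is 9.23.

9.23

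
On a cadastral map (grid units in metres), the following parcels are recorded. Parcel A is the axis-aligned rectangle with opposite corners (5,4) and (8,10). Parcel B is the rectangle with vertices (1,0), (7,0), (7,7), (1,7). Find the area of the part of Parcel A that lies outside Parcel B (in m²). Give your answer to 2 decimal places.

12.00

|Parcel A∩Parcel B|: x∈[5,7], y∈[4,7] → 2·3 = 6.
|Parcel A| = 18.
|Parcel A ∖ Parcel B| = |Parcel A| − |Parcel A∩Parcel B| = 18 − 6 = 12.00.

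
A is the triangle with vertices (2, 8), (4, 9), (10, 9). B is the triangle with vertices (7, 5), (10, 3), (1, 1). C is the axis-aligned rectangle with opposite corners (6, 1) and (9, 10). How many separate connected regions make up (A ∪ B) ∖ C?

4

(A ∪ B) ∖ C splits into 4 disjoint pieces (area 2, area 0.0625, area 0.4444, area 5.5556).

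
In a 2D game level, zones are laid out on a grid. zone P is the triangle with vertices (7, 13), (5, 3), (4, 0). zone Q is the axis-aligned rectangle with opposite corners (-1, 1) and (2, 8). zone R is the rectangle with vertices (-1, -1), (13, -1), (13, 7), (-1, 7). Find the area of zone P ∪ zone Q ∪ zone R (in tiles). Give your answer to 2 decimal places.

By inclusion–exclusion:
Individual areas: |zone P| = 2, |zone Q| = 21, |zone R| = 112.
|zone P∩zone Q| = 0.
|zone P∩zone R| = 1.4462.
|zone Q∩zone R|: x∈[-1,2], y∈[1,7] → 3·6 = 18.
|zone P∩zone Q∩zone R| = 0.
|zone P ∪ zone Q ∪ zone R| = 135 − 19.4462 + 0 = 115.55.

115.55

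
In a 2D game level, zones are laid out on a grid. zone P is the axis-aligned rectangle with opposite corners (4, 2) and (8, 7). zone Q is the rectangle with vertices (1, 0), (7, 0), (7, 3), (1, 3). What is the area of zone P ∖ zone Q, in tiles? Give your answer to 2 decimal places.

|zone P∩zone Q|: x∈[4,7], y∈[2,3] → 3·1 = 3.
|zone P| = 20.
|zone P ∖ zone Q| = |zone P| − |zone P∩zone Q| = 20 − 3 = 17.00.

17.00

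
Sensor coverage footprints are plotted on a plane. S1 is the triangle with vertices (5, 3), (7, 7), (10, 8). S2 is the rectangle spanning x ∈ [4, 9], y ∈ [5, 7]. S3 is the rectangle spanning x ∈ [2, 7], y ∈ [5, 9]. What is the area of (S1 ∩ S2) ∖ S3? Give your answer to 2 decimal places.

2.00

|S1 ∩ S2| = 3.
|(S1 ∩ S2) ∩ S3| = 1.
|(S1 ∩ S2) ∖ S3| = 3 − 1 = 2.00.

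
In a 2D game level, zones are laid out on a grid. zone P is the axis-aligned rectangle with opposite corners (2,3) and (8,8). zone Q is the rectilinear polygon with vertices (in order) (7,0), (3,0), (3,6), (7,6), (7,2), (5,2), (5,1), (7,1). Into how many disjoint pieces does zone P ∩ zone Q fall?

1

zone P ∩ zone Q is a single connected region.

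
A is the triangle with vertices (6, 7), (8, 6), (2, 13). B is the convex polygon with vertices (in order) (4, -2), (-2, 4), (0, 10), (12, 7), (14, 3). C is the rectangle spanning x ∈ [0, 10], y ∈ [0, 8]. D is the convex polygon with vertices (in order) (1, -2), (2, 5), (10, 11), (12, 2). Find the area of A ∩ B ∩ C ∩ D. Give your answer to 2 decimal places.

1.51

The intersection is the polygon with vertices (5.556,7.667), (6,8), (6.286,8), (8,6), (6,7).
By the shoelace formula its area is 1.51.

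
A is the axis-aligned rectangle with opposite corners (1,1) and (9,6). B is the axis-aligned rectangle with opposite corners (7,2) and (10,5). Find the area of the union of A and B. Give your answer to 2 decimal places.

By inclusion–exclusion:
Individual areas: |A| = 40, |B| = 9.
|A∩B|: x∈[7,9], y∈[2,5] → 2·3 = 6.
|A ∪ B| = 49 − 6 = 43.00.

43.00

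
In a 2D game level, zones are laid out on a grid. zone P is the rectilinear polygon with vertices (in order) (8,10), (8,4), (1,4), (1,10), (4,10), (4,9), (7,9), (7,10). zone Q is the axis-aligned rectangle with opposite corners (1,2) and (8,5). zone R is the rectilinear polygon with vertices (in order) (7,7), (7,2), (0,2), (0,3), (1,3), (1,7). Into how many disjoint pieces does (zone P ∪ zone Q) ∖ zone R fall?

1

(zone P ∪ zone Q) ∖ zone R is a single connected region.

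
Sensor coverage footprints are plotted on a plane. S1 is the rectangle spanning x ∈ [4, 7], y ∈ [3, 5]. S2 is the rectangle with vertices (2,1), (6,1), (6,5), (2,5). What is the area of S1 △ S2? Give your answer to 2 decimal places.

|S1∩S2|: x∈[4,6], y∈[3,5] → 2·2 = 4.
|S1 △ S2| = |S1| + |S2| − 2·|S1∩S2| = 6 + 16 − 8 = 14.00.

14.00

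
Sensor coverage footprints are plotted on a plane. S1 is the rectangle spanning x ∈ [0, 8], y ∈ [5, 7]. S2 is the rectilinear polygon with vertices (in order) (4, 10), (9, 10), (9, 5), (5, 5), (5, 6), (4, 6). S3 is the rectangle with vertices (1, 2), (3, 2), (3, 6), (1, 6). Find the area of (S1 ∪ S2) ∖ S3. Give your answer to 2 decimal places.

31.00

|S1 ∪ S2| = 33.
|(S1 ∪ S2) ∩ S3| = 2.
|(S1 ∪ S2) ∖ S3| = 33 − 2 = 31.00.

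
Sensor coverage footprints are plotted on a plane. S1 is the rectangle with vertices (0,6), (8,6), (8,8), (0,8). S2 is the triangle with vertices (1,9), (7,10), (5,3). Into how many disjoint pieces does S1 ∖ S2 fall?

2

S1 ∖ S2 splits into 2 disjoint pieces (area 3.7143, area 4.6667).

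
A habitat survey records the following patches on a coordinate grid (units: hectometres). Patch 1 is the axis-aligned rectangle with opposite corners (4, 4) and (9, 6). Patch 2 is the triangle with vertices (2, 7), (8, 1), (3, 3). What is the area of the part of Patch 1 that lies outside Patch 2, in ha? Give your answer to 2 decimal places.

|Patch 1| = 10, |Patch 1∩Patch 2| = 0.5.
|Patch 1 ∖ Patch 2| = |Patch 1| − |Patch 1∩Patch 2| = 10 − 0.5 = 9.50.

9.50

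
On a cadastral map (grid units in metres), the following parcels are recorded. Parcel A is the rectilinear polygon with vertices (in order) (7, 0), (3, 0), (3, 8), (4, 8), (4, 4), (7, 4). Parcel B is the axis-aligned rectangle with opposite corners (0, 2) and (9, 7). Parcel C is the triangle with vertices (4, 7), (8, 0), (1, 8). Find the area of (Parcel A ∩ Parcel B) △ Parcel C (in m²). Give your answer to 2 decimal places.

12.14

|Parcel A ∩ Parcel B| = 11.
|(Parcel A ∩ Parcel B) ∩ Parcel C| = 3.6786.
|(Parcel A ∩ Parcel B) △ Parcel C| = 11 + 8.5 − 7.3571 = 12.14.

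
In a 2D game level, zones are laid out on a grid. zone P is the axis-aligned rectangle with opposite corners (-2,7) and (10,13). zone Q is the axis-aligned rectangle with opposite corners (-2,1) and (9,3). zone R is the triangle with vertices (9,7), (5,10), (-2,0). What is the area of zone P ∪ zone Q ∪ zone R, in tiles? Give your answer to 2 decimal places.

111.86

By inclusion–exclusion:
Individual areas: |zone P| = 72, |zone Q| = 22, |zone R| = 30.5.
|zone P∩zone Q| = 0 (no overlap).
|zone P∩zone R| = 9.15.
|zone Q∩zone R| = 3.4857.
|zone P∩zone Q∩zone R| = 0.
|zone P ∪ zone Q ∪ zone R| = 124.5 − 12.6357 + 0 = 111.86.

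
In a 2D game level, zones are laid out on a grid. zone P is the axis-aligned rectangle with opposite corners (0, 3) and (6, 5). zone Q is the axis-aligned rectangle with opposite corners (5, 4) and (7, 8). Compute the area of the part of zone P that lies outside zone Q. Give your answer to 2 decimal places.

|zone P∩zone Q|: x∈[5,6], y∈[4,5] → 1·1 = 1.
|zone P| = 12.
|zone P ∖ zone Q| = |zone P| − |zone P∩zone Q| = 12 − 1 = 11.00.

11.00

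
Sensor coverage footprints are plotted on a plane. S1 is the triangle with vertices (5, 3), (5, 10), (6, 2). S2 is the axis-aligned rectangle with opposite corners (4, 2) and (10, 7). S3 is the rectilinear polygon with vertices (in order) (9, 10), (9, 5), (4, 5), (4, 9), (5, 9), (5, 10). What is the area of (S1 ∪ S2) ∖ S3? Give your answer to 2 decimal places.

20.00

|S1 ∪ S2| = 30.5625.
|(S1 ∪ S2) ∩ S3| = 10.5625.
|(S1 ∪ S2) ∖ S3| = 30.5625 − 10.5625 = 20.00.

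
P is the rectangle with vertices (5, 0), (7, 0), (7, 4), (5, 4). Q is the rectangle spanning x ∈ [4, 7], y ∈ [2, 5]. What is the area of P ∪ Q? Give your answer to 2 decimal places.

By inclusion–exclusion:
Individual areas: |P| = 8, |Q| = 9.
|P∩Q|: x∈[5,7], y∈[2,4] → 2·2 = 4.
|P ∪ Q| = 17 − 4 = 13.00.

13.00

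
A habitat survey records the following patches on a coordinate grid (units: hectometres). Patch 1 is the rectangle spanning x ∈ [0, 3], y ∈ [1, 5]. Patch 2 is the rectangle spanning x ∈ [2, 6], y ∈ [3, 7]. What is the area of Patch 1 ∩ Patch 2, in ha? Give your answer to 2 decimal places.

|Patch 1∩Patch 2|: x∈[2,3], y∈[3,5] → 1·2 = 2.

2.00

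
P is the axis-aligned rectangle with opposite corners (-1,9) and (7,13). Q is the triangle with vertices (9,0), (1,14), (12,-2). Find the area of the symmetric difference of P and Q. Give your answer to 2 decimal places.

|P| = 32, |Q| = 13, |P∩Q| = 1.3929.
|P △ Q| = |P| + |Q| − 2·|P∩Q| = 32 + 13 − 2.7857 = 42.21.

42.21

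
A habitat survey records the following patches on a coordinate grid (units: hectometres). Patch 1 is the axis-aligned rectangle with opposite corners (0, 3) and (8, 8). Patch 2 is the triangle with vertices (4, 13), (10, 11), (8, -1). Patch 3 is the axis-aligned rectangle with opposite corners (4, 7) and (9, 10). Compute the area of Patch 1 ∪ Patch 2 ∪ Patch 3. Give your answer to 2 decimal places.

71.00

By inclusion–exclusion:
Individual areas: |Patch 1| = 40, |Patch 2| = 38, |Patch 3| = 15.
|Patch 1∩Patch 2| = 9.2857.
|Patch 1∩Patch 3|: x∈[4,8], y∈[7,8] → 4·1 = 4.
|Patch 2∩Patch 3| = 11.1429.
|Patch 1∩Patch 2∩Patch 3| = 2.4286.
|Patch 1 ∪ Patch 2 ∪ Patch 3| = 93 − 24.4286 + 2.4286 = 71.00.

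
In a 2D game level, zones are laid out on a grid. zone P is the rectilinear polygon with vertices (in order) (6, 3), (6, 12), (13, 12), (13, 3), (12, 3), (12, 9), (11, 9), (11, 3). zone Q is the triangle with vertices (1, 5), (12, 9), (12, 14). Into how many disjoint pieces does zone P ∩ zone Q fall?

zone P ∩ zone Q is a single connected region.

1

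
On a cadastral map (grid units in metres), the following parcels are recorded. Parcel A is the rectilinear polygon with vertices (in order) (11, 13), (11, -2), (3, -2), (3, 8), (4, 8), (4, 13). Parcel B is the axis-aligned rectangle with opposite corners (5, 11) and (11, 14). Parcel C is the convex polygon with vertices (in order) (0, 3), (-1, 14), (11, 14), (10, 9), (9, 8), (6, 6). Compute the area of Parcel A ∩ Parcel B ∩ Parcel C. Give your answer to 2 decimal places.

11.20

The intersection is the polygon with vertices (5,11), (5,13), (10.8,13), (10.4,11).
By the shoelace formula its area is 11.20.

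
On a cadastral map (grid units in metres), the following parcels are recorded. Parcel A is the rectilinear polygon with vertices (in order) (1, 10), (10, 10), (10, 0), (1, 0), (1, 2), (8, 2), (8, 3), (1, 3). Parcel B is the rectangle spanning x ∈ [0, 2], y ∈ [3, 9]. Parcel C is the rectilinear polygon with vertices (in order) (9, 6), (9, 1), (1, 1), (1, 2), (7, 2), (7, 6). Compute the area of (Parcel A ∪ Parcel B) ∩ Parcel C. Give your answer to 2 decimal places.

|Parcel A ∪ Parcel B| = 89.
|(Parcel A ∪ Parcel B) ∩ Parcel C| = 15.00.

15.00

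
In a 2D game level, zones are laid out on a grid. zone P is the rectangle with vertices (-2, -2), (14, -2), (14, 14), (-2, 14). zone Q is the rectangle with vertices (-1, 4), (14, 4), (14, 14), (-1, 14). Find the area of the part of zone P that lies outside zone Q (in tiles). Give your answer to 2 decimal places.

106.00

|zone P∩zone Q|: x∈[-1,14], y∈[4,14] → 15·10 = 150.
|zone P| = 256.
|zone P ∖ zone Q| = |zone P| − |zone P∩zone Q| = 256 − 150 = 106.00.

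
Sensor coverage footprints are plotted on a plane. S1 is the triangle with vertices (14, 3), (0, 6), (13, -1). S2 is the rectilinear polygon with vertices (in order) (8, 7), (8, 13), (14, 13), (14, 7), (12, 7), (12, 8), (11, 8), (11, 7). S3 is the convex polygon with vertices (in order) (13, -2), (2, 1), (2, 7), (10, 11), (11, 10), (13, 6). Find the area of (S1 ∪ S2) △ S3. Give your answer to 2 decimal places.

91.51

|S1 ∪ S2| = 64.5.
|(S1 ∪ S2) ∩ S3| = 38.4945.
|(S1 ∪ S2) △ S3| = 64.5 + 104 − 76.989 = 91.51.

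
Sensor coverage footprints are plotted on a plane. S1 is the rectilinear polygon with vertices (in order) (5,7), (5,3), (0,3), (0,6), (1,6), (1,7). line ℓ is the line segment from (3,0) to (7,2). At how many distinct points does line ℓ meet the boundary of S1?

The segment lies entirely outside S1 and never meets its boundary.

0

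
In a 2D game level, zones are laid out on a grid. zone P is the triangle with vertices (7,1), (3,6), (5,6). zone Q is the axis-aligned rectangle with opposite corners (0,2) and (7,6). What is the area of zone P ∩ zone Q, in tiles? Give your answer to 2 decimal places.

4.80

The intersection is the polygon with vertices (3,6), (5,6), (6.6,2), (6.2,2).
By the shoelace formula its area is 4.80.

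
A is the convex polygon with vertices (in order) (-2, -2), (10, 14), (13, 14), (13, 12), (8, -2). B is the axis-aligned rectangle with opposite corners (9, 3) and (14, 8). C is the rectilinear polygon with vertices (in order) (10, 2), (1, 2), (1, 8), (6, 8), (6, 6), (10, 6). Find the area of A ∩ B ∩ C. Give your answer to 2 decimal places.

The intersection is the polygon with vertices (9,3), (9,6), (10,6), (10,3.6), (9.786,3).
By the shoelace formula its area is 2.94.

2.94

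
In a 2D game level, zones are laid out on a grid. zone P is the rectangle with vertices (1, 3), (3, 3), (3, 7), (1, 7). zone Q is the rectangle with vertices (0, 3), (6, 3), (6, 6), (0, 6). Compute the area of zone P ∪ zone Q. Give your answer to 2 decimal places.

20.00

By inclusion–exclusion:
Individual areas: |zone P| = 8, |zone Q| = 18.
|zone P∩zone Q|: x∈[1,3], y∈[3,6] → 2·3 = 6.
|zone P ∪ zone Q| = 26 − 6 = 20.00.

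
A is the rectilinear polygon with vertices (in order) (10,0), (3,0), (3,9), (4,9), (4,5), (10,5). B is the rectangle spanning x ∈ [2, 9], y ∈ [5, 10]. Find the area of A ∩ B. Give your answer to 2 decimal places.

4.00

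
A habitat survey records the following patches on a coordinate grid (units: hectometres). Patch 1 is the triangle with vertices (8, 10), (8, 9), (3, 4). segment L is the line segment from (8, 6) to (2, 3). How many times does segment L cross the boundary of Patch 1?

The segment lies entirely outside Patch 1 and never meets its boundary.

0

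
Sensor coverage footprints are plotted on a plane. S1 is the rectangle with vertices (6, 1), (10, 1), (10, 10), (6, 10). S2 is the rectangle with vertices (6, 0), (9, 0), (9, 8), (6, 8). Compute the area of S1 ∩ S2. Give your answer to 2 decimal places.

21.00

|S1∩S2|: x∈[6,9], y∈[1,8] → 3·7 = 21.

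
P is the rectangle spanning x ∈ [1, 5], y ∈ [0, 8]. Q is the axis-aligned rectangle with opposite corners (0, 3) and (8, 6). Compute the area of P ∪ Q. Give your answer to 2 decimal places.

By inclusion–exclusion:
Individual areas: |P| = 32, |Q| = 24.
|P∩Q|: x∈[1,5], y∈[3,6] → 4·3 = 12.
|P ∪ Q| = 56 − 12 = 44.00.

44.00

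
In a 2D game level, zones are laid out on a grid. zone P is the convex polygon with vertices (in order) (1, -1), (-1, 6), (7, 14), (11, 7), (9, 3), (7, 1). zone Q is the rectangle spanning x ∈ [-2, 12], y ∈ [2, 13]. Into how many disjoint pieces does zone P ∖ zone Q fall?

zone P ∖ zone Q splits into 2 disjoint pieces (area 13.7857, area 0.7857).

2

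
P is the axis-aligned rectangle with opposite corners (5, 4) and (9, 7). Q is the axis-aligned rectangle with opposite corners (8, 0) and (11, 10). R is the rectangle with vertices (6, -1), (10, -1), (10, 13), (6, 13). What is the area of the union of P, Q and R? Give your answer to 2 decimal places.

By inclusion–exclusion:
Individual areas: |P| = 12, |Q| = 30, |R| = 56.
|P∩Q|: x∈[8,9], y∈[4,7] → 1·3 = 3.
|P∩R|: x∈[6,9], y∈[4,7] → 3·3 = 9.
|Q∩R|: x∈[8,10], y∈[0,10] → 2·10 = 20.
|P∩Q∩R| = 3.
|P ∪ Q ∪ R| = 98 − 32 + 3 = 69.00.

69.00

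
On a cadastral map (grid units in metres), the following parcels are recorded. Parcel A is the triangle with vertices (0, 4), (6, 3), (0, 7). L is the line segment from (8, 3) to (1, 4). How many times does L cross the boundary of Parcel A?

1

The segment meets the boundary at (5.455,3.364).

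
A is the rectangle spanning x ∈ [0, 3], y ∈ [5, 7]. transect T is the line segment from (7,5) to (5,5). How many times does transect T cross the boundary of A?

0

The segment lies entirely outside A and never meets its boundary.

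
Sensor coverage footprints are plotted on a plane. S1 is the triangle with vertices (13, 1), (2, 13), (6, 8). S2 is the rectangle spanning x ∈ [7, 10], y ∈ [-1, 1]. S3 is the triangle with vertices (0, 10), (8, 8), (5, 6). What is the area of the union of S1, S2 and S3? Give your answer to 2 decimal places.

By inclusion–exclusion:
Individual areas: |S1| = 3.5, |S2| = 6, |S3| = 11.
|S1∩S2| = 0.
|S1∩S3| = 0.6843.
|S2∩S3| = 0.
|S1∩S2∩S3| = 0.
|S1 ∪ S2 ∪ S3| = 20.5 − 0.6843 + 0 = 19.82.

19.82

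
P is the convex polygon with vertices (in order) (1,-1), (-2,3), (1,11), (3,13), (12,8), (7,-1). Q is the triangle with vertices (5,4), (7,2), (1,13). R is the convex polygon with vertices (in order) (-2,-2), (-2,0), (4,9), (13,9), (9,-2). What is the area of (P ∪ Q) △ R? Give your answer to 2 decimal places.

70.71

|P ∪ Q| = 125.0905.
|(P ∪ Q) ∩ R| = 85.1882.
|(P ∪ Q) △ R| = 125.0905 + 116 − 170.3765 = 70.71.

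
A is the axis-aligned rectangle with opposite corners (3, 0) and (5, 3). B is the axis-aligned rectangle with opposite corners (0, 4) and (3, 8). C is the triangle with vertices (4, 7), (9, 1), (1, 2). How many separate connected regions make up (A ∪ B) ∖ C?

(A ∪ B) ∖ C splits into 2 disjoint pieces (area 3.25, area 11.4667).

2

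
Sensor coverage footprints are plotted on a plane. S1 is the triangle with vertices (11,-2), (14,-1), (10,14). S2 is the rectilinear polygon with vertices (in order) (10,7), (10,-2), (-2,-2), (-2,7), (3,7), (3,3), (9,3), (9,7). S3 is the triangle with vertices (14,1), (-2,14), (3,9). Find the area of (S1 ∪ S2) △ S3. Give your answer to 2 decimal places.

114.32

|S1 ∪ S2| = 108.5.
|(S1 ∪ S2) ∩ S3| = 0.8422.
|(S1 ∪ S2) △ S3| = 108.5 + 7.5 − 1.6843 = 114.32.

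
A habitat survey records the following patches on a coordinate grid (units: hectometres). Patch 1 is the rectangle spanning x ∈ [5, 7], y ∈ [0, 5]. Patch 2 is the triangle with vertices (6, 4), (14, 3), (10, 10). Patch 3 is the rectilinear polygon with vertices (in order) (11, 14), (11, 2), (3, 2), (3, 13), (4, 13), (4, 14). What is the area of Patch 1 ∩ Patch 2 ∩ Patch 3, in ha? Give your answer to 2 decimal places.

0.73

The intersection is the polygon with vertices (7,3.875), (6,4), (6.667,5), (7,5).
By the shoelace formula its area is 0.73.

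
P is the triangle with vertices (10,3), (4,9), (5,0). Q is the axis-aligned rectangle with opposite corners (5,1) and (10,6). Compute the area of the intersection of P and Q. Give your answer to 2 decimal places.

The intersection is the polygon with vertices (10,3), (6.667,1), (5,1), (5,6), (7,6).
By the shoelace formula its area is 17.17.

17.17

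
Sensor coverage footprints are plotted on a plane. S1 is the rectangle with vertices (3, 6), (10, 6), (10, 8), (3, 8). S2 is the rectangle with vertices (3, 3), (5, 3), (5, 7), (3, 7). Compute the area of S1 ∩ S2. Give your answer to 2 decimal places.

2.00

|S1∩S2|: x∈[3,5], y∈[6,7] → 2·1 = 2.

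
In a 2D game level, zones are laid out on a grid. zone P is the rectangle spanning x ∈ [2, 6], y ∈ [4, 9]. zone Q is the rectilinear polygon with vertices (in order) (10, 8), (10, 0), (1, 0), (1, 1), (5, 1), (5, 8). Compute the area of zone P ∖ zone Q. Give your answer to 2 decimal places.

|zone P| = 20, |zone P∩zone Q| = 4.
|zone P ∖ zone Q| = |zone P| − |zone P∩zone Q| = 20 − 4 = 16.00.

16.00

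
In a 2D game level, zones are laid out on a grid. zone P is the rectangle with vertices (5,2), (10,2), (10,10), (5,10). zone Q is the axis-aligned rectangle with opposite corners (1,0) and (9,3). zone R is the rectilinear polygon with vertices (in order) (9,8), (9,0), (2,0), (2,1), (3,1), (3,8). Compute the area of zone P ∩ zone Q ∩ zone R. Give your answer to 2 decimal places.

4.00

The intersection is the polygon with vertices (5,3), (9,3), (9,2), (5,2).
By the shoelace formula its area is 4.00.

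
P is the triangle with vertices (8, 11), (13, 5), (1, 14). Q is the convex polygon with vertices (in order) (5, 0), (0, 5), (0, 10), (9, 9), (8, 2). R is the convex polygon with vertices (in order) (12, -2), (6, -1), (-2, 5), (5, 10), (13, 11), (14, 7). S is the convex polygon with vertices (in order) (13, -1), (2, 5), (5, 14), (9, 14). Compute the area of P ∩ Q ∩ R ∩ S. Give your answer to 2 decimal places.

The intersection is the polygon with vertices (8.871,8.097), (7.435,9.174), (9,9).
By the shoelace formula its area is 0.72.

0.72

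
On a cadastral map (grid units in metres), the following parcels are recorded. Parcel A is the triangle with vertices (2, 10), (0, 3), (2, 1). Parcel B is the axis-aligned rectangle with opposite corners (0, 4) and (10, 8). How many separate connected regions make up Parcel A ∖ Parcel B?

2

Parcel A ∖ Parcel B splits into 2 disjoint pieces (area 0.5714, area 3.8571).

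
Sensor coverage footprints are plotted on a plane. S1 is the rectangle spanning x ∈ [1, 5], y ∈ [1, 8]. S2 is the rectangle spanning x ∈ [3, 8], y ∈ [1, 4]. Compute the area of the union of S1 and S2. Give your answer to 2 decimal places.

37.00

By inclusion–exclusion:
Individual areas: |S1| = 28, |S2| = 15.
|S1∩S2|: x∈[3,5], y∈[1,4] → 2·3 = 6.
|S1 ∪ S2| = 43 − 6 = 37.00.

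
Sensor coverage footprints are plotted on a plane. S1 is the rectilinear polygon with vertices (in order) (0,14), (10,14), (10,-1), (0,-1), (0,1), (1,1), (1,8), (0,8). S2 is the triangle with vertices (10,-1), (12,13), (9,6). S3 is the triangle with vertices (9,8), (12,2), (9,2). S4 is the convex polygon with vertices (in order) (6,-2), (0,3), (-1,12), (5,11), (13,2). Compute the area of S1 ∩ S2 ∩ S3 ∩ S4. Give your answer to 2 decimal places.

The intersection is the polygon with vertices (9.145,6.337), (10,5.375), (10,2), (9.571,2), (9,6).
By the shoelace formula its area is 2.76.

2.76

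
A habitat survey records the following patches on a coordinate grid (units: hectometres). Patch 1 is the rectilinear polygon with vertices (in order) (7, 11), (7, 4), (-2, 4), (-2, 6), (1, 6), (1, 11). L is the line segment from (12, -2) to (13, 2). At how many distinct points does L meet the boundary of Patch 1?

The segment lies entirely outside Patch 1 and never meets its boundary.

0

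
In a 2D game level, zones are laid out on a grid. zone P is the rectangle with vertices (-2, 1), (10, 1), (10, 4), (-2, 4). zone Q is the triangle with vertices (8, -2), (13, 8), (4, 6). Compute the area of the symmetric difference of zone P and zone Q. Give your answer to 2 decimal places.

51.00

|zone P| = 36, |zone Q| = 40, |zone P∩zone Q| = 12.5.
|zone P △ zone Q| = |zone P| + |zone Q| − 2·|zone P∩zone Q| = 36 + 40 − 25 = 51.00.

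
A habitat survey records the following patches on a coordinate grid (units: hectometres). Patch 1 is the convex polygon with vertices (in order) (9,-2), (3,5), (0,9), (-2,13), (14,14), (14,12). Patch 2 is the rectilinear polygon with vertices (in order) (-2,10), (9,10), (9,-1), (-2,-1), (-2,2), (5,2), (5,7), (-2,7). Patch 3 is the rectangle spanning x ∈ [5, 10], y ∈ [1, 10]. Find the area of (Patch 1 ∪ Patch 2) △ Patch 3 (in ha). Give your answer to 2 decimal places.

128.01

|Patch 1 ∪ Patch 2| = 173.0119.
|(Patch 1 ∪ Patch 2) ∩ Patch 3| = 45.
|(Patch 1 ∪ Patch 2) △ Patch 3| = 173.0119 + 45 − 90 = 128.01.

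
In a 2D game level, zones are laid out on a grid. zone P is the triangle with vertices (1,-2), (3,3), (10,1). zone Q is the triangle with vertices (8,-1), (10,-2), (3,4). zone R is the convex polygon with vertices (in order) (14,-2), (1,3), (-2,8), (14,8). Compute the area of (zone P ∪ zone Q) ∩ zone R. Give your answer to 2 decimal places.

6.60

The region (zone P ∪ zone Q) ∩ zone R is the polygon with vertices (4.4,2.6), (3,4), (4.75,2.5), (10,1), (7.964,0.321), (2.733,2.333), (3,3).
By the shoelace formula its area is 6.60.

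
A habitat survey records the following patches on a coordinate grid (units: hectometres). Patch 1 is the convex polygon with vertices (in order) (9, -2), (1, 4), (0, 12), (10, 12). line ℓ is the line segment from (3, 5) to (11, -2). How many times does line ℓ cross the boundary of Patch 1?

The segment meets the boundary at (9.118,-0.353).

1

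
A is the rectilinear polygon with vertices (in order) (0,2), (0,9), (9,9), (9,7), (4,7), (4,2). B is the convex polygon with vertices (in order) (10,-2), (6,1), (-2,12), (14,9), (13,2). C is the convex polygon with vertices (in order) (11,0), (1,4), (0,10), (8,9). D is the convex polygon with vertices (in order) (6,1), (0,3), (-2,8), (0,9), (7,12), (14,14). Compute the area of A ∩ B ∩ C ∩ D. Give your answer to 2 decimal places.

18.69

The intersection is the polygon with vertices (4,3.75), (0.182,9), (8,9), (8.667,7), (4,7).
By the shoelace formula its area is 18.69.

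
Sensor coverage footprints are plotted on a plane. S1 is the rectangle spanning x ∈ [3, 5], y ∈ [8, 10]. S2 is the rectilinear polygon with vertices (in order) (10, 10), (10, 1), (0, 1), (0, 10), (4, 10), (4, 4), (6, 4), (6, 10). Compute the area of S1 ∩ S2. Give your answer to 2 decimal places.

2.00

The intersection is the polygon with vertices (4,10), (4,8), (3,8), (3,10).
By the shoelace formula its area is 2.00.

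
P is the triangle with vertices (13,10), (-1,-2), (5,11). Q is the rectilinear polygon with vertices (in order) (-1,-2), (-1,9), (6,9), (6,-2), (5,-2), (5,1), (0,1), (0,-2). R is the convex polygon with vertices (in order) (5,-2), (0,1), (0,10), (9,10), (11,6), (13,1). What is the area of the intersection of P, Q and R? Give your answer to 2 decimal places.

The intersection is the polygon with vertices (0.385,1), (4.077,9), (6,9), (6,4), (2.5,1).
By the shoelace formula its area is 24.90.

24.90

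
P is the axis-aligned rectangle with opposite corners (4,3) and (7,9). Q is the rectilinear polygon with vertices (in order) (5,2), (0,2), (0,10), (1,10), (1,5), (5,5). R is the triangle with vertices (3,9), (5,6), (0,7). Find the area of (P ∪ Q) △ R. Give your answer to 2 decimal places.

40.33

|P ∪ Q| = 36.
|(P ∪ Q) ∩ R| = 1.0833.
|(P ∪ Q) △ R| = 36 + 6.5 − 2.1667 = 40.33.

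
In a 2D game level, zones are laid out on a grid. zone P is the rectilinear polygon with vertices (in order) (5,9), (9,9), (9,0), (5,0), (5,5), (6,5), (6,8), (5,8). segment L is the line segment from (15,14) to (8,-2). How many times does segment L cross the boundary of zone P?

The segment meets the boundary at (8.875,0), (9,0.286).

2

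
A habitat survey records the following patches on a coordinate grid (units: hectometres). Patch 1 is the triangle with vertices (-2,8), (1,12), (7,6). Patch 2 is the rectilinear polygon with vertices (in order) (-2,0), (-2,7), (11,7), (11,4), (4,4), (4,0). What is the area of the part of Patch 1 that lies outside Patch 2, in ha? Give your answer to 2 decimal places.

|Patch 1| = 21, |Patch 1∩Patch 2| = 1.75.
|Patch 1 ∖ Patch 2| = |Patch 1| − |Patch 1∩Patch 2| = 21 − 1.75 = 19.25.

19.25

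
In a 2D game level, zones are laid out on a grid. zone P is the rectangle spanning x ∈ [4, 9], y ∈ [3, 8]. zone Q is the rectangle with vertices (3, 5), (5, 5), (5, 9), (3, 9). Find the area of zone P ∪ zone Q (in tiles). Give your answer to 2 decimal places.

By inclusion–exclusion:
Individual areas: |zone P| = 25, |zone Q| = 8.
|zone P∩zone Q|: x∈[4,5], y∈[5,8] → 1·3 = 3.
|zone P ∪ zone Q| = 33 − 3 = 30.00.

30.00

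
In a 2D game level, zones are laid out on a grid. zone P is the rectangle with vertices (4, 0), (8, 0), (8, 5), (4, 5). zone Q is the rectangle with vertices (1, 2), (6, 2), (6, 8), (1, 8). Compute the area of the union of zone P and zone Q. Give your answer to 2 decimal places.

By inclusion–exclusion:
Individual areas: |zone P| = 20, |zone Q| = 30.
|zone P∩zone Q|: x∈[4,6], y∈[2,5] → 2·3 = 6.
|zone P ∪ zone Q| = 50 − 6 = 44.00.

44.00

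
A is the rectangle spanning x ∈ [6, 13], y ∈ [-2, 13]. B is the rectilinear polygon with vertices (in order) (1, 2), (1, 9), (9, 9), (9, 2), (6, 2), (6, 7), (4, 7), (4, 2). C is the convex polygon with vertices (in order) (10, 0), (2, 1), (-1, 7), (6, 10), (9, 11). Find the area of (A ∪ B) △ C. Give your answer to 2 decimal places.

|A ∪ B| = 130.
|(A ∪ B) ∩ C| = 59.2262.
|(A ∪ B) △ C| = 130 + 80.5 − 118.4524 = 92.05.

92.05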